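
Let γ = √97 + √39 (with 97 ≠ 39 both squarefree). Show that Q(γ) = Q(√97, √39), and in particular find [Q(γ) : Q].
[Q(γ) : Q] = 4 (equivalently, Q(γ) = Q(√97, √39))

Obviously Q(γ) ⊆ Q(√97, √39), and [Q(√97, √39):Q] = 4 (since 97, 39 are distinct squarefree integers > 1 with 3783 not a perfect square). To show equality we compute the minimal polynomial of γ. From γ = √97 + √39: γ^2 = 97 + 2√(3783) + 39 = 136 + 2√(3783), so γ^2 - 136 = 2√(3783); squaring, (γ^2 - 136)^2 = 4·3783, i.e. γ^4 - 272γ^2 + 18496 - 15132 = 0, i.e. γ^4 - 272γ^2 + 3364 = 0. So γ is a root of x^4 - 272x^2 + 3364. This polynomial is irreducible over Q: it has no rational root (each ±√97 ± √39 is irrational), and any factorization into two quadratics over Q would force √(3783) ∈ Q (pairing opposite roots) or √97, √39 ∈ Q (other pairings), all impossible. Hence [Q(γ):Q] = 4 = [Q(√97, √39):Q], so Q(γ) = Q(√97, √39).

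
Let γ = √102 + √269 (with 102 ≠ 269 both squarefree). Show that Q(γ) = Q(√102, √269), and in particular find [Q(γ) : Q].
[Q(γ) : Q] = 4 (equivalently, Q(γ) = Q(√102, √269))

Obviously Q(γ) ⊆ Q(√102, √269), and [Q(√102, √269):Q] = 4 (since 102, 269 are distinct squarefree integers > 1 with 27438 not a perfect square). To show equality we compute the minimal polynomial of γ. From γ = √102 + √269: γ^2 = 102 + 2√(27438) + 269 = 371 + 2√(27438), so γ^2 - 371 = 2√(27438); squaring, (γ^2 - 371)^2 = 4·27438, i.e. γ^4 - 742γ^2 + 137641 - 109752 = 0, i.e. γ^4 - 742γ^2 + 27889 = 0. So γ is a root of x^4 - 742x^2 + 27889. This polynomial is irreducible over Q: it has no rational root (each ±√102 ± √269 is irrational), and any factorization into two quadratics over Q would force √(27438) ∈ Q (pairing opposite roots) or √102, √269 ∈ Q (other pairings), all impossible. Hence [Q(γ):Q] = 4 = [Q(√102, √269):Q], so Q(γ) = Q(√102, √269).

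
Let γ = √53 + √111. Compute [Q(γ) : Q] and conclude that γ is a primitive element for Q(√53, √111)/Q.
[Q(γ) : Q] = 4 (equivalently, Q(γ) = Q(√53, √111))

Obviously Q(γ) ⊆ Q(√53, √111), and [Q(√53, √111):Q] = 4 (since 53, 111 are distinct squarefree integers > 1 with 5883 not a perfect square). To show equality we compute the minimal polynomial of γ. From γ = √53 + √111: γ^2 = 53 + 2√(5883) + 111 = 164 + 2√(5883), so γ^2 - 164 = 2√(5883); squaring, (γ^2 - 164)^2 = 4·5883, i.e. γ^4 - 328γ^2 + 26896 - 23532 = 0, i.e. γ^4 - 328γ^2 + 3364 = 0. So γ is a root of x^4 - 328x^2 + 3364. This polynomial is irreducible over Q: it has no rational root (each ±√53 ± √111 is irrational), and any factorization into two quadratics over Q would force √(5883) ∈ Q (pairing opposite roots) or √53, √111 ∈ Q (other pairings), all impossible. Hence [Q(γ):Q] = 4 = [Q(√53, √111):Q], so Q(γ) = Q(√53, √111).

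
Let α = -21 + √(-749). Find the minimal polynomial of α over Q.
m_α(x) = x^2 + 42x + 1190

From α + 21 = √(-749), squaring gives (α + 21)^2 = -749, i.e. α^2 + 42α + 441 = -749, so α^2 + 42α + 1190 = 0. The discriminant of x^2 + 42x + 1190 is (42)^2 - 4·(1190) = 1764 - 4760 = -2996, and 4·(-749) is not a perfect square in Q since -749 is squarefree and ≠ 1. Hence x^2 + 42x + 1190 is irreducible over Q and is the minimal polynomial of α.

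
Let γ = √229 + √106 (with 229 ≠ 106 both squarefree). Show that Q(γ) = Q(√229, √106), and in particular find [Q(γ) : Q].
[Q(γ) : Q] = 4 (equivalently, Q(γ) = Q(√229, √106))

Obviously Q(γ) ⊆ Q(√229, √106), and [Q(√229, √106):Q] = 4 (since 229, 106 are distinct squarefree integers > 1 with 24274 not a perfect square). To show equality we compute the minimal polynomial of γ. From γ = √229 + √106: γ^2 = 229 + 2√(24274) + 106 = 335 + 2√(24274), so γ^2 - 335 = 2√(24274); squaring, (γ^2 - 335)^2 = 4·24274, i.e. γ^4 - 670γ^2 + 112225 - 97096 = 0, i.e. γ^4 - 670γ^2 + 15129 = 0. So γ is a root of x^4 - 670x^2 + 15129. This polynomial is irreducible over Q: it has no rational root (each ±√229 ± √106 is irrational), and any factorization into two quadratics over Q would force √(24274) ∈ Q (pairing opposite roots) or √229, √106 ∈ Q (other pairings), all impossible. Hence [Q(γ):Q] = 4 = [Q(√229, √106):Q], so Q(γ) = Q(√229, √106).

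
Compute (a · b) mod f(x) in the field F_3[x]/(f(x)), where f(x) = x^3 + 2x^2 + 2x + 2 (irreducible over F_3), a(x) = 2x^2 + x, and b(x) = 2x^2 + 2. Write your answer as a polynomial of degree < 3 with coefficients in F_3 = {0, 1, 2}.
a · b ≡ 2x^2 (mod f(x))

Multiply in F_3[x]: a(x)·b(x) = (2x^2 + x)·(2x^2 + 2) = x^4 + 2x^3 + x^2 + 2x. This has degree ≥ 3, so divide by f(x) over F_3: x^4 + 2x^3 + x^2 + 2x = (x)·(x^3 + 2x^2 + 2x + 2) + (2x^2). Hence a·b ≡ 2x^2 (mod f). (F_3[x]/(f) is a field with 3^3 = 27 elements since f is irreducible of degree 3.)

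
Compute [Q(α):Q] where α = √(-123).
[Q(α):Q] = 2

[Q(α):Q] equals the degree of the minimal polynomial of α. Here α^2 = -123 and x^2 + 123 is irreducible (d = -123 is squarefree, ≠ 1, hence not a square), so deg(m_α) = 2. Thus [Q(α):Q] = 2.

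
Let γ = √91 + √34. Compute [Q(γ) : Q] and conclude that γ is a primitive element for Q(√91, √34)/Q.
[Q(γ) : Q] = 4 (equivalently, Q(γ) = Q(√91, √34))

Obviously Q(γ) ⊆ Q(√91, √34), and [Q(√91, √34):Q] = 4 (since 91, 34 are distinct squarefree integers > 1 with 3094 not a perfect square). To show equality we compute the minimal polynomial of γ. From γ = √91 + √34: γ^2 = 91 + 2√(3094) + 34 = 125 + 2√(3094), so γ^2 - 125 = 2√(3094); squaring, (γ^2 - 125)^2 = 4·3094, i.e. γ^4 - 250γ^2 + 15625 - 12376 = 0, i.e. γ^4 - 250γ^2 + 3249 = 0. So γ is a root of x^4 - 250x^2 + 3249. This polynomial is irreducible over Q: it has no rational root (each ±√91 ± √34 is irrational), and any factorization into two quadratics over Q would force √(3094) ∈ Q (pairing opposite roots) or √91, √34 ∈ Q (other pairings), all impossible. Hence [Q(γ):Q] = 4 = [Q(√91, √34):Q], so Q(γ) = Q(√91, √34).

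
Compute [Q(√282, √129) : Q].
[Q(√282, √129) : Q] = 4

[Q(√282):Q] = 2 (min poly x^2 - 282, irreducible since 282 is squarefree > 1). For the top step, suppose √129 ∈ Q(√282), say √129 = c + d√282 with c, d ∈ Q. Squaring: 129 = c^2 + 282d^2 + 2cd√282. Since √282 ∉ Q this forces 2cd = 0. If d = 0 then √129 = c ∈ Q, contradicting 129 squarefree > 1. If c = 0 then 129 = 282d^2, so 282·129 = (282d)^2 is a perfect square in Q — but 282·129 = 36378 is not a perfect square (since 282 and 129 are distinct squarefree integers). Contradiction. Hence √129 ∉ Q(√282), so x^2 - 129 stays irreducible over Q(√282) and [Q(√282, √129) : Q(√282)] = 2. By the tower law, [Q(√282, √129) : Q] = 2 · 2 = 4.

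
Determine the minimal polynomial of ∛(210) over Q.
m_α(x) = x^3 - 210

α satisfies α^3 = 210, so x^3 - 210 annihilates α. By the rational root test, a rational root p/q (in lowest terms) of x^3 - 210 would satisfy p^3 = 210 q^3, forcing q = 1 and p^3 = 210; but 210 is not a perfect cube, contradiction. A monic cubic over Q with no rational root is irreducible (any nontrivial factorization would include a linear factor). Hence x^3 - 210 is the minimal polynomial of α, and in particular [Q(α):Q] = 3.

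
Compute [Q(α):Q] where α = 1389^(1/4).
[Q(α):Q] = 4

α is a root of x^4 - 1389. By Eisenstein's criterion at the prime p = 3 (which divides the constant term 1389 but p^2 = 9 does not, since 1389 is squarefree), x^4 - 1389 is irreducible over Q. Hence [Q(α):Q] = 4.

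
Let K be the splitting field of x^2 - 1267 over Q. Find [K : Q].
[K : Q] = 2

f(x) = x^2 - 1267 factors as (x - √1267)(x + √1267). The splitting field is K = Q(√1267). Since 1267 is squarefree and > 1, it is not a perfect square, so x^2 - 1267 is irreducible over Q and [Q(√1267) : Q] = 2. Hence [K : Q] = 2.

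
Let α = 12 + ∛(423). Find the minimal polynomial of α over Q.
m_α(x) = x^3 - 36x^2 + 432x - 2151

Set β = α - 12 = ∛(423), so β^3 = 423. Then (α - 12)^3 - 423 = 0, i.e. α is a root of g(x) = (x - 12)^3 - 423 = x^3 - 36x^2 + 432x - 2151. Since g(x) = h(x - 12) where h(x) = x^3 - 423, and h is irreducible over Q (because 423 is not a perfect cube, so h has no rational root, and a monic cubic with no rational root is irreducible), g is also irreducible (irreducibility is preserved under the substitution x → x - 12). Hence m_α(x) = x^3 - 36x^2 + 432x - 2151.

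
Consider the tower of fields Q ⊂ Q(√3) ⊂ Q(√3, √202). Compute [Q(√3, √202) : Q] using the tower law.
[Q(√3, √202) : Q] = 4

[Q(√3):Q] = 2 (min poly x^2 - 3, irreducible since 3 is squarefree > 1). For the top step, suppose √202 ∈ Q(√3), say √202 = c + d√3 with c, d ∈ Q. Squaring: 202 = c^2 + 3d^2 + 2cd√3. Since √3 ∉ Q this forces 2cd = 0. If d = 0 then √202 = c ∈ Q, contradicting 202 squarefree > 1. If c = 0 then 202 = 3d^2, so 3·202 = (3d)^2 is a perfect square in Q — but 3·202 = 606 is not a perfect square (since 3 and 202 are distinct squarefree integers). Contradiction. Hence √202 ∉ Q(√3), so x^2 - 202 stays irreducible over Q(√3) and [Q(√3, √202) : Q(√3)] = 2. By the tower law, [Q(√3, √202) : Q] = 2 · 2 = 4.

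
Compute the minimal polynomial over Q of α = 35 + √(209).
m_α(x) = x^2 - 70x + 1016

From α - 35 = √(209), squaring gives (α - 35)^2 = 209, i.e. α^2 - 70α + 1225 = 209, so α^2 - 70α + 1016 = 0. The discriminant of x^2 - 70x + 1016 is (-70)^2 - 4·(1016) = 4900 - 4064 = 836, and 4·(209) is not a perfect square in Q since 209 is squarefree and ≠ 1. Hence x^2 - 70x + 1016 is irreducible over Q and is the minimal polynomial of α.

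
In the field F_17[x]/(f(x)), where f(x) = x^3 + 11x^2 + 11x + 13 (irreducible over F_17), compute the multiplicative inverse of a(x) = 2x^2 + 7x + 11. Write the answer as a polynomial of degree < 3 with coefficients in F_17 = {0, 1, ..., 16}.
a(x)^(-1) ≡ 13x^2 + 2x (mod f(x))

Since f is irreducible over F_17, F_17[x]/(f) is a field and a(x) ≠ 0 has an inverse. Apply the extended Euclidean algorithm to f(x) and a(x) in F_17[x]: f(x) = (9x + 8)·a(x) + (9x + 10);  a(x) = (4x + 2)·(9x + 10) + (8). The last nonzero remainder is the constant 8 = gcd(f, a) in F_17. Back-substituting through the division chain expresses 8 = s(x)·a(x) + t(x)·f(x) with s(x) ≡ 2x^2 + 16x (mod f), so (2x^2 + 16x)·a(x) ≡ 8 (mod f). Multiplying by 8^(-1) ≡ 15 in F_17 gives a(x)^(-1) ≡ 15·(2x^2 + 16x) ≡ 13x^2 + 2x (mod f). Check: (2x^2 + 7x + 11)·(13x^2 + 2x) = 9x^4 + 10x^3 + 4x^2 + 5x ≡ 1 (mod x^3 + 11x^2 + 11x + 13).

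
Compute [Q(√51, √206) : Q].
[Q(√51, √206) : Q] = 4

[Q(√51):Q] = 2 (min poly x^2 - 51, irreducible since 51 is squarefree > 1). For the top step, suppose √206 ∈ Q(√51), say √206 = c + d√51 with c, d ∈ Q. Squaring: 206 = c^2 + 51d^2 + 2cd√51. Since √51 ∉ Q this forces 2cd = 0. If d = 0 then √206 = c ∈ Q, contradicting 206 squarefree > 1. If c = 0 then 206 = 51d^2, so 51·206 = (51d)^2 is a perfect square in Q — but 51·206 = 10506 is not a perfect square (since 51 and 206 are distinct squarefree integers). Contradiction. Hence √206 ∉ Q(√51), so x^2 - 206 stays irreducible over Q(√51) and [Q(√51, √206) : Q(√51)] = 2. By the tower law, [Q(√51, √206) : Q] = 2 · 2 = 4.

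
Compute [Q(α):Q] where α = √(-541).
[Q(α):Q] = 2

[Q(α):Q] equals the degree of the minimal polynomial of α. Here α^2 = -541 and x^2 + 541 is irreducible (d = -541 is squarefree, ≠ 1, hence not a square), so deg(m_α) = 2. Thus [Q(α):Q] = 2.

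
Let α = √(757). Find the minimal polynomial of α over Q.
m_α(x) = x^2 - 757

α satisfies α^2 - 757 = 0, so x^2 - 757 annihilates α. Since d = 757 is squarefree and ≠ 1, it is not a perfect square in Q, so x^2 - 757 has no rational root and is therefore irreducible over Q (a degree-2 polynomial over a field is irreducible iff it has no root). Hence m_α(x) = x^2 - 757.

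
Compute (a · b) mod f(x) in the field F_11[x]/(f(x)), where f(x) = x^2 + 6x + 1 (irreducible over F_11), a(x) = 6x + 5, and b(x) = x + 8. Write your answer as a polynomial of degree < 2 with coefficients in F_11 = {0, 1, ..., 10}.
a · b ≡ 6x + 1 (mod f(x))

Multiply in F_11[x]: a(x)·b(x) = (6x + 5)·(x + 8) = 6x^2 + 9x + 7. This has degree ≥ 2, so divide by f(x) over F_11: 6x^2 + 9x + 7 = (6)·(x^2 + 6x + 1) + (6x + 1). Hence a·b ≡ 6x + 1 (mod f). (F_11[x]/(f) is a field with 11^2 = 121 elements since f is irreducible of degree 2.)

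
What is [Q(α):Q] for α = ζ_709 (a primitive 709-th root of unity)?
[Q(α):Q] = 708

The minimal polynomial of ζ_709 over Q is the 709-th cyclotomic polynomial Φ_709(x), which is irreducible over Q and has degree φ(709) = 708. Hence [Q(α):Q] = φ(709) = 708.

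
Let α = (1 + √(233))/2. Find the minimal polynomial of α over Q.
m_α(x) = x^2 - x - 58

From 2α - 1 = √(233), squaring gives (2α - 1)^2 = 233, i.e. 4α^2 - 4α + 1 = 233, so α^2 - α + (1 - 233)/4 = 0. Since 233 ≡ 1 (mod 4), (1 - 233)/4 = -58 ∈ Z. The polynomial x^2 - x - 58 has discriminant 1 - 4·(-58) = 233, which is not a perfect square in Q (d = 233 is squarefree and ≠ 1), so x^2 - x - 58 is irreducible over Q. It is the minimal polynomial of α.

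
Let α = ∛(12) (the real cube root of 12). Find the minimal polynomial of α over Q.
m_α(x) = x^3 - 12

α satisfies α^3 = 12, so x^3 - 12 annihilates α. By the rational root test, a rational root p/q (in lowest terms) of x^3 - 12 would satisfy p^3 = 12 q^3, forcing q = 1 and p^3 = 12; but 12 is not a perfect cube, contradiction. A monic cubic over Q with no rational root is irreducible (any nontrivial factorization would include a linear factor). Hence x^3 - 12 is the minimal polynomial of α, and in particular [Q(α):Q] = 3.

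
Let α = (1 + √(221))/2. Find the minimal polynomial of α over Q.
m_α(x) = x^2 - x - 55

From 2α - 1 = √(221), squaring gives (2α - 1)^2 = 221, i.e. 4α^2 - 4α + 1 = 221, so α^2 - α + (1 - 221)/4 = 0. Since 221 ≡ 1 (mod 4), (1 - 221)/4 = -55 ∈ Z. The polynomial x^2 - x - 55 has discriminant 1 - 4·(-55) = 221, which is not a perfect square in Q (d = 221 is squarefree and ≠ 1), so x^2 - x - 55 is irreducible over Q. It is the minimal polynomial of α.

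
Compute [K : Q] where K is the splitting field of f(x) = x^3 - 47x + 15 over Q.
[K : Q] = 6

By the rational root test, any rational root of the monic integer polynomial f(x) = x^3 - 47x + 15 must be an integer dividing the constant term 15, i.e. one of ±{1, 3, 5, 15}. Evaluating: f(1) = -31, f(-1) = 61, f(3) = -99, f(-3) = 129, f(5) = -95, f(-5) = 125, f(15) = 2685, f(-15) = -2655; none is 0, so f has no rational root and is therefore irreducible over Q (a cubic with no linear factor over a field is irreducible). For an irreducible cubic, the Galois group is A_3 or S_3 according as the discriminant disc(f) = -4a^3 - 27b^2 = -4·(-47)^3 - 27·(15)^2 = 409217 is or is not a square in Q. Here disc(f) = 409217 is not a perfect square in Q, so the Galois group of f over Q is not contained in A_3 and must be all of S_3. The splitting field has degree |S_3| = 6 over Q, so [K : Q] = 6.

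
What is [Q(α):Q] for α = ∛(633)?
[Q(α):Q] = 3

The minimal polynomial of α is x^3 - 633, irreducible over Q since 633 is not a perfect cube (so x^3 - 633 has no rational root). Hence [Q(α):Q] = deg(m_α) = 3.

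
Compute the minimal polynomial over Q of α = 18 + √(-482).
m_α(x) = x^2 - 36x + 806

From α - 18 = √(-482), squaring gives (α - 18)^2 = -482, i.e. α^2 - 36α + 324 = -482, so α^2 - 36α + 806 = 0. The discriminant of x^2 - 36x + 806 is (-36)^2 - 4·(806) = 1296 - 3224 = -1928, and 4·(-482) is not a perfect square in Q since -482 is squarefree and ≠ 1. Hence x^2 - 36x + 806 is irreducible over Q and is the minimal polynomial of α.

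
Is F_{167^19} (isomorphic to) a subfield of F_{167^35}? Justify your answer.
No: F_{167^19} is not a subfield of F_{167^35}

F_{p^m} embeds in F_{p^n} iff m | n. Here 19 ∤ 35 (since 35 = 1·19 + 16 with remainder 16 ≠ 0), so F_{167^19} is not a subfield of F_{167^35}. Equivalently: if it were, the tower law would give 19 = [F_{167^19}:F_167] dividing [F_{167^35}:F_167] = 35, contradiction.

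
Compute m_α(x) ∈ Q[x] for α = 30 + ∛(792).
m_α(x) = x^3 - 90x^2 + 2700x - 27792

Set β = α - 30 = ∛(792), so β^3 = 792. Then (α - 30)^3 - 792 = 0, i.e. α is a root of g(x) = (x - 30)^3 - 792 = x^3 - 90x^2 + 2700x - 27792. Since g(x) = h(x - 30) where h(x) = x^3 - 792, and h is irreducible over Q (because 792 is not a perfect cube, so h has no rational root, and a monic cubic with no rational root is irreducible), g is also irreducible (irreducibility is preserved under the substitution x → x - 30). Hence m_α(x) = x^3 - 90x^2 + 2700x - 27792.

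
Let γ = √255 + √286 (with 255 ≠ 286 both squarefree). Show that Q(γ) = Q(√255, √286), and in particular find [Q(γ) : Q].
[Q(γ) : Q] = 4 (equivalently, Q(γ) = Q(√255, √286))

Obviously Q(γ) ⊆ Q(√255, √286), and [Q(√255, √286):Q] = 4 (since 255, 286 are distinct squarefree integers > 1 with 72930 not a perfect square). To show equality we compute the minimal polynomial of γ. From γ = √255 + √286: γ^2 = 255 + 2√(72930) + 286 = 541 + 2√(72930), so γ^2 - 541 = 2√(72930); squaring, (γ^2 - 541)^2 = 4·72930, i.e. γ^4 - 1082γ^2 + 292681 - 291720 = 0, i.e. γ^4 - 1082γ^2 + 961 = 0. So γ is a root of x^4 - 1082x^2 + 961. This polynomial is irreducible over Q: it has no rational root (each ±√255 ± √286 is irrational), and any factorization into two quadratics over Q would force √(72930) ∈ Q (pairing opposite roots) or √255, √286 ∈ Q (other pairings), all impossible. Hence [Q(γ):Q] = 4 = [Q(√255, √286):Q], so Q(γ) = Q(√255, √286).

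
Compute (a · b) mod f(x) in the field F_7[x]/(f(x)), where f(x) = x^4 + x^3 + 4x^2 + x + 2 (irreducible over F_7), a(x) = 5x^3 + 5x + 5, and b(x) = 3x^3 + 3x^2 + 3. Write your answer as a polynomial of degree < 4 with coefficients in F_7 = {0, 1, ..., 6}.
a · b ≡ 5x^3 + 4x^2 + 4x (mod f(x))

Multiply in F_7[x]: a(x)·b(x) = (5x^3 + 5x + 5)·(3x^3 + 3x^2 + 3) = x^6 + x^5 + x^4 + 3x^3 + x^2 + x + 1. This has degree ≥ 4, so divide by f(x) over F_7: x^6 + x^5 + x^4 + 3x^3 + x^2 + x + 1 = (x^2 + 4)·(x^4 + x^3 + 4x^2 + x + 2) + (5x^3 + 4x^2 + 4x). Hence a·b ≡ 5x^3 + 4x^2 + 4x (mod f). (F_7[x]/(f) is a field with 7^4 = 2401 elements since f is irreducible of degree 4.)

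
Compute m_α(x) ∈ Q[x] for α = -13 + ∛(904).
m_α(x) = x^3 + 39x^2 + 507x + 1293

Set β = α + 13 = ∛(904), so β^3 = 904. Then (α + 13)^3 - 904 = 0, i.e. α is a root of g(x) = (x + 13)^3 - 904 = x^3 + 39x^2 + 507x + 1293. Since g(x) = h(x + 13) where h(x) = x^3 - 904, and h is irreducible over Q (because 904 is not a perfect cube, so h has no rational root, and a monic cubic with no rational root is irreducible), g is also irreducible (irreducibility is preserved under the substitution x → x + 13). Hence m_α(x) = x^3 + 39x^2 + 507x + 1293.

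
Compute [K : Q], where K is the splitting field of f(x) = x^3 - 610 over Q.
[K : Q] = 6

The roots of x^3 - 610 are ∛610, ω∛610, ω^2∛610 where ω = e^(2πi/3) is a primitive cube root of unity, so K = Q(∛610, ω). Now [Q(∛610):Q] = 3 (since 610 is not a perfect cube, x^3 - 610 is irreducible) and [Q(ω):Q] = 2. Both 2 and 3 divide [K:Q], and [K:Q] ≤ 3·2 = 6, so [K:Q] = 6. (Equivalently: Q(∛610) ⊂ R but ω ∉ R, so [K : Q(∛610)] = 2.)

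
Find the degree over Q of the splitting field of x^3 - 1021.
[K : Q] = 6

The roots of x^3 - 1021 are ∛1021, ω∛1021, ω^2∛1021 where ω = e^(2πi/3) is a primitive cube root of unity, so K = Q(∛1021, ω). Now [Q(∛1021):Q] = 3 (since 1021 is not a perfect cube, x^3 - 1021 is irreducible) and [Q(ω):Q] = 2. Both 2 and 3 divide [K:Q], and [K:Q] ≤ 3·2 = 6, so [K:Q] = 6. (Equivalently: Q(∛1021) ⊂ R but ω ∉ R, so [K : Q(∛1021)] = 2.)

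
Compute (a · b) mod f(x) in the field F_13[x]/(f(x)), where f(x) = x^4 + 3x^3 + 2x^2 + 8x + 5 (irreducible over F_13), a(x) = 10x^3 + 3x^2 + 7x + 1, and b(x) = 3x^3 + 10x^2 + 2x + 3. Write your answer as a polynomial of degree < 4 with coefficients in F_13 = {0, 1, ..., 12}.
a · b ≡ 8x^3 + 5x^2 + 10x + 12 (mod f(x))

Multiply in F_13[x]: a(x)·b(x) = (10x^3 + 3x^2 + 7x + 1)·(3x^3 + 10x^2 + 2x + 3) = 4x^6 + 5x^5 + 6x^4 + 5x^3 + 7x^2 + 10x + 3. This has degree ≥ 4, so divide by f(x) over F_13: 4x^6 + 5x^5 + 6x^4 + 5x^3 + 7x^2 + 10x + 3 = (4x^2 + 6x + 6)·(x^4 + 3x^3 + 2x^2 + 8x + 5) + (8x^3 + 5x^2 + 10x + 12). Hence a·b ≡ 8x^3 + 5x^2 + 10x + 12 (mod f). (F_13[x]/(f) is a field with 13^4 = 28561 elements since f is irreducible of degree 4.)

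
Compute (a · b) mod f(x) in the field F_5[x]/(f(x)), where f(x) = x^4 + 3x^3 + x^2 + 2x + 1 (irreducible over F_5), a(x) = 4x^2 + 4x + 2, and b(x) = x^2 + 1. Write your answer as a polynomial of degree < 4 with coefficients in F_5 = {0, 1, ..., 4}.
a · b ≡ 2x^3 + 2x^2 + x + 3 (mod f(x))

Multiply in F_5[x]: a(x)·b(x) = (4x^2 + 4x + 2)·(x^2 + 1) = 4x^4 + 4x^3 + x^2 + 4x + 2. This has degree ≥ 4, so divide by f(x) over F_5: 4x^4 + 4x^3 + x^2 + 4x + 2 = (4)·(x^4 + 3x^3 + x^2 + 2x + 1) + (2x^3 + 2x^2 + x + 3). Hence a·b ≡ 2x^3 + 2x^2 + x + 3 (mod f). (F_5[x]/(f) is a field with 5^4 = 625 elements since f is irreducible of degree 4.)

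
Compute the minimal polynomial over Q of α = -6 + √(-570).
m_α(x) = x^2 + 12x + 606

From α + 6 = √(-570), squaring gives (α + 6)^2 = -570, i.e. α^2 + 12α + 36 = -570, so α^2 + 12α + 606 = 0. The discriminant of x^2 + 12x + 606 is (12)^2 - 4·(606) = 144 - 2424 = -2280, and 4·(-570) is not a perfect square in Q since -570 is squarefree and ≠ 1. Hence x^2 + 12x + 606 is irreducible over Q and is the minimal polynomial of α.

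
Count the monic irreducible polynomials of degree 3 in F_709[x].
There are 118800040 monic irreducible polynomials of degree 3 over F_709

Each element of F_{709^3} that lies in no proper subfield is a root of exactly one monic irreducible of degree 3 over F_709, and each such polynomial has 3 distinct roots in F_{709^3}. By Möbius inversion the count is N_709(3) = (1/3) Σ_{d|3} μ(3/d) · 709^d = (1/3)(μ(3)·709^1 + μ(1)·709^3) = 356400120/3 = 118800040.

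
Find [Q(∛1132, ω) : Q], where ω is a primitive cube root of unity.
[Q(∛1132, ω) : Q] = 6

[Q(∛1132):Q] = 3 (min poly x^3 - 1132, irreducible since 1132 is not a perfect cube). [Q(ω):Q] = 2 (min poly x^2 + x + 1). Since Q(∛1132) ⊂ R and ω ∉ R, we have ω ∉ Q(∛1132), so x^2 + x + 1 remains irreducible over Q(∛1132) and [Q(∛1132, ω) : Q(∛1132)] = 2. By the tower law, [Q(∛1132, ω) : Q] = 3 · 2 = 6. (In fact Q(∛1132, ω) is the splitting field of x^3 - 1132 over Q.)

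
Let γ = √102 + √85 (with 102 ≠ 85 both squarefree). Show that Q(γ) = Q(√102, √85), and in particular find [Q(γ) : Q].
[Q(γ) : Q] = 4 (equivalently, Q(γ) = Q(√102, √85))

Obviously Q(γ) ⊆ Q(√102, √85), and [Q(√102, √85):Q] = 4 (since 102, 85 are distinct squarefree integers > 1 with 8670 not a perfect square). To show equality we compute the minimal polynomial of γ. From γ = √102 + √85: γ^2 = 102 + 2√(8670) + 85 = 187 + 2√(8670), so γ^2 - 187 = 2√(8670); squaring, (γ^2 - 187)^2 = 4·8670, i.e. γ^4 - 374γ^2 + 34969 - 34680 = 0, i.e. γ^4 - 374γ^2 + 289 = 0. So γ is a root of x^4 - 374x^2 + 289. This polynomial is irreducible over Q: it has no rational root (each ±√102 ± √85 is irrational), and any factorization into two quadratics over Q would force √(8670) ∈ Q (pairing opposite roots) or √102, √85 ∈ Q (other pairings), all impossible. Hence [Q(γ):Q] = 4 = [Q(√102, √85):Q], so Q(γ) = Q(√102, √85).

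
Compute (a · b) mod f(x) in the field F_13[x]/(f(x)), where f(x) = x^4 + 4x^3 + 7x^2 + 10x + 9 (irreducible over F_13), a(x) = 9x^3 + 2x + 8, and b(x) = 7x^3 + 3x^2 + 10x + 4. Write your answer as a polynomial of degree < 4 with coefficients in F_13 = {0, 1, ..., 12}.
a · b ≡ 9x^2 + 6x + 9 (mod f(x))

Multiply in F_13[x]: a(x)·b(x) = (9x^3 + 2x + 8)·(7x^3 + 3x^2 + 10x + 4) = 11x^6 + x^5 + 7x^3 + 5x^2 + 10x + 6. This has degree ≥ 4, so divide by f(x) over F_13: 11x^6 + x^5 + 7x^3 + 5x^2 + 10x + 6 = (11x^2 + 9x + 4)·(x^4 + 4x^3 + 7x^2 + 10x + 9) + (9x^2 + 6x + 9). Hence a·b ≡ 9x^2 + 6x + 9 (mod f). (F_13[x]/(f) is a field with 13^4 = 28561 elements since f is irreducible of degree 4.)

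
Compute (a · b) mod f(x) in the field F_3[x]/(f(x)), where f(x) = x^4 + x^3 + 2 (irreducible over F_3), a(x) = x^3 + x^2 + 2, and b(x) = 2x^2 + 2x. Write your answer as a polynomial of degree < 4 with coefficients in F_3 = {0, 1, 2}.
a · b ≡ x^2 + 2 (mod f(x))

Multiply in F_3[x]: a(x)·b(x) = (x^3 + x^2 + 2)·(2x^2 + 2x) = 2x^5 + x^4 + 2x^3 + x^2 + x. This has degree ≥ 4, so divide by f(x) over F_3: 2x^5 + x^4 + 2x^3 + x^2 + x = (2x + 2)·(x^4 + x^3 + 2) + (x^2 + 2). Hence a·b ≡ x^2 + 2 (mod f). (F_3[x]/(f) is a field with 3^4 = 81 elements since f is irreducible of degree 4.)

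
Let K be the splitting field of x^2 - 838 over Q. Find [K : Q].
[K : Q] = 2

f(x) = x^2 - 838 factors as (x - √838)(x + √838). The splitting field is K = Q(√838). Since 838 is squarefree and > 1, it is not a perfect square, so x^2 - 838 is irreducible over Q and [Q(√838) : Q] = 2. Hence [K : Q] = 2.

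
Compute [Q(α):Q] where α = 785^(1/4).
[Q(α):Q] = 4

α is a root of x^4 - 785. By Eisenstein's criterion at the prime p = 5 (which divides the constant term 785 but p^2 = 25 does not, since 785 is squarefree), x^4 - 785 is irreducible over Q. Hence [Q(α):Q] = 4.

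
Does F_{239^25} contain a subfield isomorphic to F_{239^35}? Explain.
No: F_{239^35} is not a subfield of F_{239^25}

F_{p^m} embeds in F_{p^n} iff m | n. Here 35 ∤ 25 (since 25 = 0·35 + 25 with remainder 25 ≠ 0), so F_{239^35} is not a subfield of F_{239^25}. Equivalently: if it were, the tower law would give 35 = [F_{239^35}:F_239] dividing [F_{239^25}:F_239] = 25, contradiction.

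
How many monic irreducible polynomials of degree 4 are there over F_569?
There are 26205215340 monic irreducible polynomials of degree 4 over F_569

Each element of F_{569^4} that lies in no proper subfield is a root of exactly one monic irreducible of degree 4 over F_569, and each such polynomial has 4 distinct roots in F_{569^4}. By Möbius inversion the count is N_569(4) = (1/4) Σ_{d|4} μ(4/d) · 569^d = (1/4)(μ(4)·569^1 + μ(2)·569^2 + μ(1)·569^4) = 104820861360/4 = 26205215340.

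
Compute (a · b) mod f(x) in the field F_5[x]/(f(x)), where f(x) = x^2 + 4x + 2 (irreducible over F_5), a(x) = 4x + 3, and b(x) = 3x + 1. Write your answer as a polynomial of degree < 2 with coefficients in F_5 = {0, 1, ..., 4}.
a · b ≡ 4 (mod f(x))

Multiply in F_5[x]: a(x)·b(x) = (4x + 3)·(3x + 1) = 2x^2 + 3x + 3. This has degree ≥ 2, so divide by f(x) over F_5: 2x^2 + 3x + 3 = (2)·(x^2 + 4x + 2) + (4). Hence a·b ≡ 4 (mod f). (F_5[x]/(f) is a field with 5^2 = 25 elements since f is irreducible of degree 2.)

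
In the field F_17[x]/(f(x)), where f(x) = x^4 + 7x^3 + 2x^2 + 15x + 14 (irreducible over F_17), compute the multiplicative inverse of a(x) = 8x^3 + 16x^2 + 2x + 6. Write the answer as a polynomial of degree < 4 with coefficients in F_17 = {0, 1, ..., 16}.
a(x)^(-1) ≡ 3x^3 + 12x^2 + 16x + 1 (mod f(x))

Since f is irreducible over F_17, F_17[x]/(f) is a field and a(x) ≠ 0 has an inverse. Apply the extended Euclidean algorithm to f(x) and a(x) in F_17[x]: f(x) = (15x + 7)·a(x) + (13x^2 + 13x + 6);  a(x) = (15x + 15)·(13x^2 + 13x + 6) + (6x + 1);  (13x^2 + 13x + 6) = (5x + 7)·(6x + 1) + (16). The last nonzero remainder is the constant 16 = gcd(f, a) in F_17. Back-substituting through the division chain expresses 16 = s(x)·a(x) + t(x)·f(x) with s(x) ≡ 14x^3 + 5x^2 + x + 16 (mod f), so (14x^3 + 5x^2 + x + 16)·a(x) ≡ 16 (mod f). Multiplying by 16^(-1) ≡ 16 in F_17 gives a(x)^(-1) ≡ 16·(14x^3 + 5x^2 + x + 16) ≡ 3x^3 + 12x^2 + 16x + 1 (mod f). Check: (8x^3 + 16x^2 + 2x + 6)·(3x^3 + 12x^2 + 16x + 1) = 7x^6 + 8x^5 + 3x^4 + x^2 + 13x + 6 ≡ 1 (mod x^4 + 7x^3 + 2x^2 + 15x + 14).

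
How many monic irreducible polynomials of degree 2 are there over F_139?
There are 9591 monic irreducible polynomials of degree 2 over F_139

Each element of F_{139^2} that lies in no proper subfield is a root of exactly one monic irreducible of degree 2 over F_139, and each such polynomial has 2 distinct roots in F_{139^2}. By Möbius inversion the count is N_139(2) = (1/2) Σ_{d|2} μ(2/d) · 139^d = (1/2)(μ(2)·139^1 + μ(1)·139^2) = 19182/2 = 9591.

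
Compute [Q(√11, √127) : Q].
[Q(√11, √127) : Q] = 4

[Q(√11):Q] = 2 (min poly x^2 - 11, irreducible since 11 is squarefree > 1). For the top step, suppose √127 ∈ Q(√11), say √127 = c + d√11 with c, d ∈ Q. Squaring: 127 = c^2 + 11d^2 + 2cd√11. Since √11 ∉ Q this forces 2cd = 0. If d = 0 then √127 = c ∈ Q, contradicting 127 squarefree > 1. If c = 0 then 127 = 11d^2, so 11·127 = (11d)^2 is a perfect square in Q — but 11·127 = 1397 is not a perfect square (since 11 and 127 are distinct squarefree integers). Contradiction. Hence √127 ∉ Q(√11), so x^2 - 127 stays irreducible over Q(√11) and [Q(√11, √127) : Q(√11)] = 2. By the tower law, [Q(√11, √127) : Q] = 2 · 2 = 4.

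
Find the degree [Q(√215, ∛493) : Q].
[Q(√215, ∛493) : Q] = 6

Let L = Q(√215, ∛493). Since Q(√215) ⊂ L and [Q(√215):Q] = 2, the tower law gives 2 | [L:Q]. Likewise Q(∛493) ⊂ L with [Q(∛493):Q] = 3 (because 493 is not a perfect cube), so 3 | [L:Q]. As gcd(2,3) = 1, [L:Q] is divisible by 6. Conversely L is generated over Q by √215 and ∛493, so [L:Q] ≤ 2·3 = 6. Therefore [Q(√215, ∛493) : Q] = 6.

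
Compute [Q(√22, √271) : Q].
[Q(√22, √271) : Q] = 4

[Q(√22):Q] = 2 (min poly x^2 - 22, irreducible since 22 is squarefree > 1). For the top step, suppose √271 ∈ Q(√22), say √271 = c + d√22 with c, d ∈ Q. Squaring: 271 = c^2 + 22d^2 + 2cd√22. Since √22 ∉ Q this forces 2cd = 0. If d = 0 then √271 = c ∈ Q, contradicting 271 squarefree > 1. If c = 0 then 271 = 22d^2, so 22·271 = (22d)^2 is a perfect square in Q — but 22·271 = 5962 is not a perfect square (since 22 and 271 are distinct squarefree integers). Contradiction. Hence √271 ∉ Q(√22), so x^2 - 271 stays irreducible over Q(√22) and [Q(√22, √271) : Q(√22)] = 2. By the tower law, [Q(√22, √271) : Q] = 2 · 2 = 4.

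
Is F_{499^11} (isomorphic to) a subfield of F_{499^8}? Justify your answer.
No: F_{499^11} is not a subfield of F_{499^8}

F_{p^m} embeds in F_{p^n} iff m | n. Here 11 ∤ 8 (since 8 = 0·11 + 8 with remainder 8 ≠ 0), so F_{499^11} is not a subfield of F_{499^8}. Equivalently: if it were, the tower law would give 11 = [F_{499^11}:F_499] dividing [F_{499^8}:F_499] = 8, contradiction.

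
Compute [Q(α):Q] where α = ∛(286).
[Q(α):Q] = 3

The minimal polynomial of α is x^3 - 286, irreducible over Q since 286 is not a perfect cube (so x^3 - 286 has no rational root). Hence [Q(α):Q] = deg(m_α) = 3.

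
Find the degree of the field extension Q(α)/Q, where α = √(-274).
[Q(α):Q] = 2

[Q(α):Q] equals the degree of the minimal polynomial of α. Here α^2 = -274 and x^2 + 274 is irreducible (d = -274 is squarefree, ≠ 1, hence not a square), so deg(m_α) = 2. Thus [Q(α):Q] = 2.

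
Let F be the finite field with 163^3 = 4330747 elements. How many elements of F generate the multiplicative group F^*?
There are φ(4330746) = 1154736 primitive elements

F_q^* is cyclic of order q - 1 = 4330746. A cyclic group of order m has exactly φ(m) generators. Here m = 4330746 = 2 · 3^5 · 7 · 19 · 67, so the number of primitive elements is φ(4330746) = 1154736.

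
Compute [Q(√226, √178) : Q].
[Q(√226, √178) : Q] = 4

[Q(√226):Q] = 2 (min poly x^2 - 226, irreducible since 226 is squarefree > 1). For the top step, suppose √178 ∈ Q(√226), say √178 = c + d√226 with c, d ∈ Q. Squaring: 178 = c^2 + 226d^2 + 2cd√226. Since √226 ∉ Q this forces 2cd = 0. If d = 0 then √178 = c ∈ Q, contradicting 178 squarefree > 1. If c = 0 then 178 = 226d^2, so 226·178 = (226d)^2 is a perfect square in Q — but 226·178 = 40228 is not a perfect square (since 226 and 178 are distinct squarefree integers). Contradiction. Hence √178 ∉ Q(√226), so x^2 - 178 stays irreducible over Q(√226) and [Q(√226, √178) : Q(√226)] = 2. By the tower law, [Q(√226, √178) : Q] = 2 · 2 = 4.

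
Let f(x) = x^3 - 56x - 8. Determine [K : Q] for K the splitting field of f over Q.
[K : Q] = 6

By the rational root test, any rational root of the monic integer polynomial f(x) = x^3 - 56x - 8 must be an integer dividing the constant term -8, i.e. one of ±{1, 2, 4, 8}. Evaluating: f(1) = -63, f(-1) = 47, f(2) = -112, f(-2) = 96, f(4) = -168, f(-4) = 152, f(8) = 56, f(-8) = -72; none is 0, so f has no rational root and is therefore irreducible over Q (a cubic with no linear factor over a field is irreducible). For an irreducible cubic, the Galois group is A_3 or S_3 according as the discriminant disc(f) = -4a^3 - 27b^2 = -4·(-56)^3 - 27·(-8)^2 = 700736 is or is not a square in Q. Here disc(f) = 700736 is not a perfect square in Q, so the Galois group of f over Q is not contained in A_3 and must be all of S_3. The splitting field has degree |S_3| = 6 over Q, so [K : Q] = 6.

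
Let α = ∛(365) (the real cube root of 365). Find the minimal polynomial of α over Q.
m_α(x) = x^3 - 365

α satisfies α^3 = 365, so x^3 - 365 annihilates α. By the rational root test, a rational root p/q (in lowest terms) of x^3 - 365 would satisfy p^3 = 365 q^3, forcing q = 1 and p^3 = 365; but 365 is not a perfect cube, contradiction. A monic cubic over Q with no rational root is irreducible (any nontrivial factorization would include a linear factor). Hence x^3 - 365 is the minimal polynomial of α, and in particular [Q(α):Q] = 3.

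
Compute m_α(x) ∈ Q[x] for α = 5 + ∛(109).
m_α(x) = x^3 - 15x^2 + 75x - 234

Set β = α - 5 = ∛(109), so β^3 = 109. Then (α - 5)^3 - 109 = 0, i.e. α is a root of g(x) = (x - 5)^3 - 109 = x^3 - 15x^2 + 75x - 234. Since g(x) = h(x - 5) where h(x) = x^3 - 109, and h is irreducible over Q (because 109 is not a perfect cube, so h has no rational root, and a monic cubic with no rational root is irreducible), g is also irreducible (irreducibility is preserved under the substitution x → x - 5). Hence m_α(x) = x^3 - 15x^2 + 75x - 234.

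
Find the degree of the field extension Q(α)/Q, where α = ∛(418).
[Q(α):Q] = 3

The minimal polynomial of α is x^3 - 418, irreducible over Q since 418 is not a perfect cube (so x^3 - 418 has no rational root). Hence [Q(α):Q] = deg(m_α) = 3.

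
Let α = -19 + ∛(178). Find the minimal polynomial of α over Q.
m_α(x) = x^3 + 57x^2 + 1083x + 6681

Set β = α + 19 = ∛(178), so β^3 = 178. Then (α + 19)^3 - 178 = 0, i.e. α is a root of g(x) = (x + 19)^3 - 178 = x^3 + 57x^2 + 1083x + 6681. Since g(x) = h(x + 19) where h(x) = x^3 - 178, and h is irreducible over Q (because 178 is not a perfect cube, so h has no rational root, and a monic cubic with no rational root is irreducible), g is also irreducible (irreducibility is preserved under the substitution x → x + 19). Hence m_α(x) = x^3 + 57x^2 + 1083x + 6681.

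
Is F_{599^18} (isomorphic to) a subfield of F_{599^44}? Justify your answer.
No: F_{599^18} is not a subfield of F_{599^44}

F_{p^m} embeds in F_{p^n} iff m | n. Here 18 ∤ 44 (since 44 = 2·18 + 8 with remainder 8 ≠ 0), so F_{599^18} is not a subfield of F_{599^44}. Equivalently: if it were, the tower law would give 18 = [F_{599^18}:F_599] dividing [F_{599^44}:F_599] = 44, contradiction.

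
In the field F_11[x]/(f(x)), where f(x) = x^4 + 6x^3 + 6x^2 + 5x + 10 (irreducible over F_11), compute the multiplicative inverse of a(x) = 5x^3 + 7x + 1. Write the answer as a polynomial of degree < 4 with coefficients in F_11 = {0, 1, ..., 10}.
a(x)^(-1) ≡ x^3 + 7x^2 + 8x + 3 (mod f(x))

Since f is irreducible over F_11, F_11[x]/(f) is a field and a(x) ≠ 0 has an inverse. Apply the extended Euclidean algorithm to f(x) and a(x) in F_11[x]: f(x) = (9x + 10)·a(x) + (9x^2 + 3x);  a(x) = (3x + 10)·(9x^2 + 3x) + (10x + 1);  (9x^2 + 3x) = (2x + 10)·(10x + 1) + (1). The last nonzero remainder is the constant 1 = gcd(f, a) in F_11. Back-substituting through the division chain expresses 1 = s(x)·a(x) + t(x)·f(x) with s(x) ≡ x^3 + 7x^2 + 8x + 3 (mod f), so a(x)^(-1) ≡ s(x) = x^3 + 7x^2 + 8x + 3 (mod f). Check: (5x^3 + 7x + 1)·(x^3 + 7x^2 + 8x + 3) = 5x^6 + 2x^5 + 3x^4 + 10x^3 + 8x^2 + 7x + 3 ≡ 1 (mod x^4 + 6x^3 + 6x^2 + 5x + 10).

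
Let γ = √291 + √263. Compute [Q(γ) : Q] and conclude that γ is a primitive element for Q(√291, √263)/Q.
[Q(γ) : Q] = 4 (equivalently, Q(γ) = Q(√291, √263))

Obviously Q(γ) ⊆ Q(√291, √263), and [Q(√291, √263):Q] = 4 (since 291, 263 are distinct squarefree integers > 1 with 76533 not a perfect square). To show equality we compute the minimal polynomial of γ. From γ = √291 + √263: γ^2 = 291 + 2√(76533) + 263 = 554 + 2√(76533), so γ^2 - 554 = 2√(76533); squaring, (γ^2 - 554)^2 = 4·76533, i.e. γ^4 - 1108γ^2 + 306916 - 306132 = 0, i.e. γ^4 - 1108γ^2 + 784 = 0. So γ is a root of x^4 - 1108x^2 + 784. This polynomial is irreducible over Q: it has no rational root (each ±√291 ± √263 is irrational), and any factorization into two quadratics over Q would force √(76533) ∈ Q (pairing opposite roots) or √291, √263 ∈ Q (other pairings), all impossible. Hence [Q(γ):Q] = 4 = [Q(√291, √263):Q], so Q(γ) = Q(√291, √263).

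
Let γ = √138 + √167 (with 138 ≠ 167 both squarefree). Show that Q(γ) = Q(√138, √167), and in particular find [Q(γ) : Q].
[Q(γ) : Q] = 4 (equivalently, Q(γ) = Q(√138, √167))

Obviously Q(γ) ⊆ Q(√138, √167), and [Q(√138, √167):Q] = 4 (since 138, 167 are distinct squarefree integers > 1 with 23046 not a perfect square). To show equality we compute the minimal polynomial of γ. From γ = √138 + √167: γ^2 = 138 + 2√(23046) + 167 = 305 + 2√(23046), so γ^2 - 305 = 2√(23046); squaring, (γ^2 - 305)^2 = 4·23046, i.e. γ^4 - 610γ^2 + 93025 - 92184 = 0, i.e. γ^4 - 610γ^2 + 841 = 0. So γ is a root of x^4 - 610x^2 + 841. This polynomial is irreducible over Q: it has no rational root (each ±√138 ± √167 is irrational), and any factorization into two quadratics over Q would force √(23046) ∈ Q (pairing opposite roots) or √138, √167 ∈ Q (other pairings), all impossible. Hence [Q(γ):Q] = 4 = [Q(√138, √167):Q], so Q(γ) = Q(√138, √167).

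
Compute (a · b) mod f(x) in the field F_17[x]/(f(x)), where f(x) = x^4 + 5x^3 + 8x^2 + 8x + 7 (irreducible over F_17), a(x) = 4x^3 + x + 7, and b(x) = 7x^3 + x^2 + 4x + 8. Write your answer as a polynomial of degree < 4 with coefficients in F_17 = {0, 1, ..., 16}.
a · b ≡ 13x^3 + 12x^2 + 12x + 1 (mod f(x))

Multiply in F_17[x]: a(x)·b(x) = (4x^3 + x + 7)·(7x^3 + x^2 + 4x + 8) = 11x^6 + 4x^5 + 6x^4 + 14x^3 + 11x^2 + 2x + 5. This has degree ≥ 4, so divide by f(x) over F_17: 11x^6 + 4x^5 + 6x^4 + 14x^3 + 11x^2 + 2x + 5 = (11x^2 + 3)·(x^4 + 5x^3 + 8x^2 + 8x + 7) + (13x^3 + 12x^2 + 12x + 1). Hence a·b ≡ 13x^3 + 12x^2 + 12x + 1 (mod f). (F_17[x]/(f) is a field with 17^4 = 83521 elements since f is irreducible of degree 4.)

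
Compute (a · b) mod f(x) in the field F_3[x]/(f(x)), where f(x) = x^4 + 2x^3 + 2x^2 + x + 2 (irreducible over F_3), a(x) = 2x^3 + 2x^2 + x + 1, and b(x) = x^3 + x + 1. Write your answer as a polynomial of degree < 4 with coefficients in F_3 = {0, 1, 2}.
a · b ≡ x^3 + x^2 + 1 (mod f(x))

Multiply in F_3[x]: a(x)·b(x) = (2x^3 + 2x^2 + x + 1)·(x^3 + x + 1) = 2x^6 + 2x^5 + 2x^3 + 2x + 1. This has degree ≥ 4, so divide by f(x) over F_3: 2x^6 + 2x^5 + 2x^3 + 2x + 1 = (2x^2 + x)·(x^4 + 2x^3 + 2x^2 + x + 2) + (x^3 + x^2 + 1). Hence a·b ≡ x^3 + x^2 + 1 (mod f). (F_3[x]/(f) is a field with 3^4 = 81 elements since f is irreducible of degree 4.)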